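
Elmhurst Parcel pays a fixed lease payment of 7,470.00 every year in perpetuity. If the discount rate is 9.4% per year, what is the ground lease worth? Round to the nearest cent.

79468.09

Level perpetuity: PV = C / r = 7,470.00 / 0.094 = 79,468.09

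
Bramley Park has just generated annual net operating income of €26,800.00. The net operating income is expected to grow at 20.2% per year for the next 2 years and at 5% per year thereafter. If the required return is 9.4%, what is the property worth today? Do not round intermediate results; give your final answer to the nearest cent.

D_1 = 32213.60000
D_2 = 38720.74720
Terminal value at year 2: TV = D_2×(1+g_2)/(r−g_2) = 40656.78456/0.044 = 924017.83091
P_0 = D_1/(1+r)^1 + D_2/(1+r)^2 + TV/(1+r)^2
    = 29445.70384 + 32352.59234 + 772050.49891 = 833848.79508

€833848.80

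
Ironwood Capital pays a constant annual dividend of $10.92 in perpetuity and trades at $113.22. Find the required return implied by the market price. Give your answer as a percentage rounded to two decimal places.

9.64%

P = C/r ⇒ r = C/P = $10.92/$113.22 = 0.096449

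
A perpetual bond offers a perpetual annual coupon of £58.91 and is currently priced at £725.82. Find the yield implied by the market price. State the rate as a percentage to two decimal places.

8.12%

P = C/r ⇒ r = C/P = £58.91/£725.82 = 0.081163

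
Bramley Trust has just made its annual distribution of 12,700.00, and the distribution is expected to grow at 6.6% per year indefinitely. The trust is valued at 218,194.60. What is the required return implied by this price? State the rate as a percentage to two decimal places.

D₁ = 12,700.00 × 1.066 = 13,538.2000
P = D₁/(r − g) ⇒ r = D₁/P + g = 13,538.2000/218,194.60 + 0.066 = 0.062046 + 0.066 = 0.128046

12.80%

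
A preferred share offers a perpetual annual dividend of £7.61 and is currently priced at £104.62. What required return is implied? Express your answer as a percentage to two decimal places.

P = C/r ⇒ r = C/P = £7.61/£104.62 = 0.072739

7.27%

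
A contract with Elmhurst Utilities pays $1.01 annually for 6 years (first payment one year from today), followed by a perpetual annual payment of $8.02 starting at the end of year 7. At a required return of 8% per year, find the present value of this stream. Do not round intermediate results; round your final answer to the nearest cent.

$67.84

PV of 6-year annuity: $1.01 × [1 − (1+0.08)^−6] / 0.08 = 4.66911
Perpetuity value at year 6: $8.02 / 0.08 = 100.25000
PV of perpetuity: 100.25000 / (1+0.08)^6 = 63.17451
Total PV = 4.66911 + 63.17451 = 67.84361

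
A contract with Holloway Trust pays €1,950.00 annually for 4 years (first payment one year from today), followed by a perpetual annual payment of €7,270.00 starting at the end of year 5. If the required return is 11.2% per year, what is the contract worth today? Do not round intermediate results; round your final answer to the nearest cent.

€48475.94

PV of 4-year annuity: €1,950.00 × [1 − (1+0.112)^−4] / 0.112 = 6024.02579
Perpetuity value at year 4: €7,270.00 / 0.112 = 64910.71429
PV of perpetuity: 64910.71429 / (1+0.112)^4 = 42451.91043
Total PV = 6024.02579 + 42451.91043 = 48475.93622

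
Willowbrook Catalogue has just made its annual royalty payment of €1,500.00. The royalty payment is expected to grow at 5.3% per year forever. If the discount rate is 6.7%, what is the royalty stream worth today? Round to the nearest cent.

€112821.43

D₁ = D₀ × (1 + g) = €1,500.00 × 1.053 = €1,579.5000
Growing perpetuity: P = D₁ / (r − g) = €1,579.5000 / (0.067 − 0.053) = €112,821.43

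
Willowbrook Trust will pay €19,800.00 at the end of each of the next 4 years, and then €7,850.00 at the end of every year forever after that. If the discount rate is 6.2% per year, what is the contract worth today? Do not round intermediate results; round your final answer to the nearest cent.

PV of 4-year annuity: €19,800.00 × [1 − (1+0.062)^−4] / 0.062 = 68296.04732
Perpetuity value at year 4: €7,850.00 / 0.062 = 126612.90323
PV of perpetuity: 126612.90323 / (1+0.062)^4 = 99535.93497
Total PV = 68296.04732 + 99535.93497 = 167831.98229

€167831.98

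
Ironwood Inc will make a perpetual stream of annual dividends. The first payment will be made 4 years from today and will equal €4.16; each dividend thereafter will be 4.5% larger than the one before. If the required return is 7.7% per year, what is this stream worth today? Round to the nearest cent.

Value at end of year 3: C₁ / (r − g) = €4.16 / (0.077 − 0.045) = €130.0000
Discount to today: PV = €130.0000 / (1 + 0.077)^3 = €130.0000 / 1.249244 = €104.06

€104.06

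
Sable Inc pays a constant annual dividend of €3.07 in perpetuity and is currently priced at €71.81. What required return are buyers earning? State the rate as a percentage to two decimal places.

4.28%

P = C/r ⇒ r = C/P = €3.07/€71.81 = 0.042752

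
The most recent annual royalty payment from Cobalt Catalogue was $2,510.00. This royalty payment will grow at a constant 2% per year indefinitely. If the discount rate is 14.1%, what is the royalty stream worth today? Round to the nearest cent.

$21158.68

D₁ = D₀ × (1 + g) = $2,510.00 × 1.02 = $2,560.2000
Growing perpetuity: P = D₁ / (r − g) = $2,560.2000 / (0.141 − 0.02) = $21,158.68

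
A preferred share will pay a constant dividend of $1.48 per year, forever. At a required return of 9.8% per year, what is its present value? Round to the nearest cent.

Level perpetuity: PV = C / r = $1.48 / 0.098 = $15.10

$15.10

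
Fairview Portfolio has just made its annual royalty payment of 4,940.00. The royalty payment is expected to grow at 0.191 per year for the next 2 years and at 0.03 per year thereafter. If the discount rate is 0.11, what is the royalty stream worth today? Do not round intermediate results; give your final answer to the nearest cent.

84211.48

D_1 = 5883.54000
D_2 = 7007.29614
Terminal value at year 2: TV = D_2×(1+g_2)/(r−g_2) = 7217.51502/0.08 = 90218.93780
P_0 = D_1/(1+r)^1 + D_2/(1+r)^2 + TV/(1+r)^2
    = 5300.48649 + 5687.27874 + 73223.71382 = 84211.47905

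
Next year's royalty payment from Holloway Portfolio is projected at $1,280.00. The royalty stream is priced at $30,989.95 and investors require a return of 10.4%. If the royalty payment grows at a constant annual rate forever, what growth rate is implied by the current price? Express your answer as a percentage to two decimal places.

6.27%

P = D₁/(r−g) ⇒ g = r − D₁/P = 0.104 − $1,280.00/$30,989.95 = 0.062696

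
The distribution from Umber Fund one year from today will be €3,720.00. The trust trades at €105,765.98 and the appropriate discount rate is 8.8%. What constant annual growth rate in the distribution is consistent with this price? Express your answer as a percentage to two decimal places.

5.28%

P = D₁/(r−g) ⇒ g = r − D₁/P = 0.088 − €3,720.00/€105,765.98 = 0.052828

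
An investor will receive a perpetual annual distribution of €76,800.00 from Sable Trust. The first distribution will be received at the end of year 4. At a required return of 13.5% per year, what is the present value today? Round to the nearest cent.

Value at end of year 3: C / r = €76,800.00 / 0.135 = €568,888.8889
Discount to today: PV = €568,888.8889 / (1 + 0.135)^3 = €568,888.8889 / 1.462135 = €389,080.86

€389080.86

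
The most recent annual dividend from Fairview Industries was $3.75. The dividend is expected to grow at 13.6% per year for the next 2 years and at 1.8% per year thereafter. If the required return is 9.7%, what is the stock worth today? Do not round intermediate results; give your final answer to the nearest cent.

$59.72

D_1 = 4.26000
D_2 = 4.83936
Terminal value at year 2: TV = D_2×(1+g_2)/(r−g_2) = 4.92647/0.079 = 62.36036
P_0 = D_1/(1+r)^1 + D_2/(1+r)^2 + TV/(1+r)^2
    = 3.88332 + 4.02138 + 51.81976 = 59.72445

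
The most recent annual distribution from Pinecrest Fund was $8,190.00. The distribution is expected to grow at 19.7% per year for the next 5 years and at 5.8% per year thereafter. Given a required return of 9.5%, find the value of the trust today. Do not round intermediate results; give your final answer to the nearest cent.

D_1 = 9803.43000
D_2 = 11734.70571
D_3 = 14046.44273
D_4 = 16813.59195
D_5 = 20125.86957
Terminal value at year 5: TV = D_5×(1+g_2)/(r−g_2) = 21293.17000/0.037 = 575491.08118
P_0 = D_1/(1+r)^1 + D_2/(1+r)^2 + D_3/(1+r)^3 + D_4/(1+r)^4 + D_5/(1+r)^5 + TV/(1+r)^5
    = 8952.90411 + 9786.87326 + 10698.52721 + 11695.10234 + 12784.50914 + 365567.85589 = 419485.77194

$419485.77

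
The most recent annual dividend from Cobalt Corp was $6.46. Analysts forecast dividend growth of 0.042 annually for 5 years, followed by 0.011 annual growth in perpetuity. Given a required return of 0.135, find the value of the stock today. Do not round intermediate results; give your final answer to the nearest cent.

$59.53

D_1 = 6.73132
D_2 = 7.01404
D_3 = 7.30862
D_4 = 7.61559
D_5 = 7.93544
Terminal value at year 5: TV = D_5×(1+g_2)/(r−g_2) = 8.02273/0.124 = 64.69945
P_0 = D_1/(1+r)^1 + D_2/(1+r)^2 + D_3/(1+r)^3 + D_4/(1+r)^4 + D_5/(1+r)^5 + TV/(1+r)^5
    = 5.93068 + 5.44473 + 4.99860 + 4.58902 + 4.21300 + 34.34957 = 59.52559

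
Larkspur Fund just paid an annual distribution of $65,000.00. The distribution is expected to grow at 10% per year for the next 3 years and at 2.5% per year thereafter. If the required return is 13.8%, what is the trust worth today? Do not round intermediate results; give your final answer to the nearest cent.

$714752.91

D_1 = 71500.00000
D_2 = 78650.00000
D_3 = 86515.00000
Terminal value at year 3: TV = D_3×(1+g_2)/(r−g_2) = 88677.87500/0.113 = 784759.95575
P_0 = D_1/(1+r)^1 + D_2/(1+r)^2 + D_3/(1+r)^3 + TV/(1+r)^3
    = 62829.52548 + 60731.52727 + 58703.58523 + 532488.27313 = 714752.91112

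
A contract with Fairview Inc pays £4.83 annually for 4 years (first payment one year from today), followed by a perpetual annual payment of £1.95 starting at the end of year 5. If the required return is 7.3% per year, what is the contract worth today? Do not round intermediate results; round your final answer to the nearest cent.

£36.40

PV of 4-year annuity: £4.83 × [1 − (1+0.073)^−4] / 0.073 = 16.25004
Perpetuity value at year 4: £1.95 / 0.073 = 26.71233
PV of perpetuity: 26.71233 / (1+0.073)^4 = 20.15175
Total PV = 16.25004 + 20.15175 = 36.40179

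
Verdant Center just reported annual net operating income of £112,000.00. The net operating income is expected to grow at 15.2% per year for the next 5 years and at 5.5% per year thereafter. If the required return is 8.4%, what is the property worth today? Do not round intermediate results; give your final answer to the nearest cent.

D_1 = 129024.00000
D_2 = 148635.64800
D_3 = 171228.26650
D_4 = 197254.96300
D_5 = 227237.71738
Terminal value at year 5: TV = D_5×(1+g_2)/(r−g_2) = 239735.79184/0.029 = 8266751.44261
P_0 = D_1/(1+r)^1 + D_2/(1+r)^2 + D_3/(1+r)^3 + D_4/(1+r)^4 + D_5/(1+r)^5 + TV/(1+r)^5
    = 119025.83026 + 126492.39526 + 134427.34256 + 142860.05409 + 151821.75490 + 5523170.73845 = 6197798.11550

£6197798.12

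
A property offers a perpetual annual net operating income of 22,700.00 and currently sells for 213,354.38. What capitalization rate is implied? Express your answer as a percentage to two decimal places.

P = C/r ⇒ r = C/P = 22,700.00/213,354.38 = 0.106396

10.64%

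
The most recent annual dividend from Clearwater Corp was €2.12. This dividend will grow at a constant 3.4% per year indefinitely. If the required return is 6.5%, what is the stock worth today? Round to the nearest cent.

D₁ = D₀ × (1 + g) = €2.12 × 1.034 = €2.1921
Growing perpetuity: P = D₁ / (r − g) = €2.1921 / (0.065 − 0.034) = €70.71

€70.71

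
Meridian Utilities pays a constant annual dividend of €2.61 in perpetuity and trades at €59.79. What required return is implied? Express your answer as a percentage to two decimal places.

4.37%

P = C/r ⇒ r = C/P = €2.61/€59.79 = 0.043653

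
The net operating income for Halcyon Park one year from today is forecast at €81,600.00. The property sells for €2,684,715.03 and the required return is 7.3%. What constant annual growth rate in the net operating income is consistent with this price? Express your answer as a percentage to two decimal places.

4.26%

P = D₁/(r−g) ⇒ g = r − D₁/P = 0.073 − €81,600.00/€2,684,715.03 = 0.042606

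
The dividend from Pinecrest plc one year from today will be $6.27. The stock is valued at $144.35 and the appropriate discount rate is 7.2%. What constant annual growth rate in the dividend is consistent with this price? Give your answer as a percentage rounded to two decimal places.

2.86%

P = D₁/(r−g) ⇒ g = r − D₁/P = 0.072 − $6.27/$144.35 = 0.028564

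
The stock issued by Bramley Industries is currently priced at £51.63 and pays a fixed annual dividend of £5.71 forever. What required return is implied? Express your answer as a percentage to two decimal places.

P = C/r ⇒ r = C/P = £5.71/£51.63 = 0.110595

11.06%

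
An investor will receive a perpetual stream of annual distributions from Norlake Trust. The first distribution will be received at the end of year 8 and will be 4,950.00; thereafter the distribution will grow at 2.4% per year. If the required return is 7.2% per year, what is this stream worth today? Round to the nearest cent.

Value at end of year 7: C₁ / (r − g) = 4,950.00 / (0.072 − 0.024) = 103,125.0000
Discount to today: PV = 103,125.0000 / (1 + 0.072)^7 = 103,125.0000 / 1.626910 = 63,387.04

63387.04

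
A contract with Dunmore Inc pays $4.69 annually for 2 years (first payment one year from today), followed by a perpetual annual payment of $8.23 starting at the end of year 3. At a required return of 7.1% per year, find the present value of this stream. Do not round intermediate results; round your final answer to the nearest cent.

PV of 2-year annuity: $4.69 × [1 − (1+0.071)^−2] / 0.071 = 8.46787
Perpetuity value at year 2: $8.23 / 0.071 = 115.91549
PV of perpetuity: 115.91549 / (1+0.071)^2 = 101.05610
Total PV = 8.46787 + 101.05610 = 109.52397

$109.52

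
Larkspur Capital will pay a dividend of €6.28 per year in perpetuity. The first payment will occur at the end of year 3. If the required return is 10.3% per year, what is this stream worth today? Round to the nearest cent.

Value at end of year 2: C / r = €6.28 / 0.103 = €60.9709
Discount to today: PV = €60.9709 / (1 + 0.103)^2 = €60.9709 / 1.216609 = €50.12

€50.12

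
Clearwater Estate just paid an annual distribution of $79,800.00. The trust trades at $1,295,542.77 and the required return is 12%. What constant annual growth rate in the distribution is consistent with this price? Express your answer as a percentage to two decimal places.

5.50%

P = D₀(1+g)/(r−g) ⇒ P(r−g) = D₀(1+g) ⇒ g(P+D₀) = P·r − D₀
g = (P·r − D₀)/(P + D₀) = ($1,295,542.77×0.12 − $79,800.00) / ($1,295,542.77 + $79,800.00) = 0.055015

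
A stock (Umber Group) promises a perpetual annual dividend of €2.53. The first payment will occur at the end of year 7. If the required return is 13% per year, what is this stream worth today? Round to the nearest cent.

Value at end of year 6: C / r = €2.53 / 0.13 = €19.4615
Discount to today: PV = €19.4615 / (1 + 0.13)^6 = €19.4615 / 2.081952 = €9.35

€9.35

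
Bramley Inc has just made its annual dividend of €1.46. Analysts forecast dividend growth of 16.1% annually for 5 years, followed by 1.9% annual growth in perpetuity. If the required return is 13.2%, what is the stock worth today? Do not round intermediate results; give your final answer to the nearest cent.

D_1 = 1.69506
D_2 = 1.96796
D_3 = 2.28481
D_4 = 2.65266
D_5 = 3.07974
Terminal value at year 5: TV = D_5×(1+g_2)/(r−g_2) = 3.13825/0.113 = 27.77216
P_0 = D_1/(1+r)^1 + D_2/(1+r)^2 + D_3/(1+r)^3 + D_4/(1+r)^4 + D_5/(1+r)^5 + TV/(1+r)^5
    = 1.49740 + 1.53576 + 1.57511 + 1.61546 + 1.65684 + 14.94093 = 22.82151

€22.82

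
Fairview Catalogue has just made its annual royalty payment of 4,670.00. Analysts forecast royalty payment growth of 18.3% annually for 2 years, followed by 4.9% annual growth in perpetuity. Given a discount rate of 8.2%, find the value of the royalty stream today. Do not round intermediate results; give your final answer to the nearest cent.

D_1 = 5524.61000
D_2 = 6535.61363
Terminal value at year 2: TV = D_2×(1+g_2)/(r−g_2) = 6855.85870/0.033 = 207753.29387
P_0 = D_1/(1+r)^1 + D_2/(1+r)^2 + TV/(1+r)^2
    = 5105.92421 + 5582.54006 + 177457.10678 = 188145.57105

188145.57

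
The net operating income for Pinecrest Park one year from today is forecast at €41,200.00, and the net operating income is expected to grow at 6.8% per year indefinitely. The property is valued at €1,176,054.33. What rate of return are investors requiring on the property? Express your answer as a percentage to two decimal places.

10.30%

P = D₁/(r − g) ⇒ r = D₁/P + g = €41,200.0000/€1,176,054.33 + 0.068 = 0.035032 + 0.068 = 0.103032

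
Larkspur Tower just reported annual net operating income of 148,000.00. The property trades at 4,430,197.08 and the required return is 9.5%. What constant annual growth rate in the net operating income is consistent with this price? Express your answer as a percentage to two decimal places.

P = D₀(1+g)/(r−g) ⇒ P(r−g) = D₀(1+g) ⇒ g(P+D₀) = P·r − D₀
g = (P·r − D₀)/(P + D₀) = (4,430,197.08×0.095 − 148,000.00) / (4,430,197.08 + 148,000.00) = 0.059602

5.96%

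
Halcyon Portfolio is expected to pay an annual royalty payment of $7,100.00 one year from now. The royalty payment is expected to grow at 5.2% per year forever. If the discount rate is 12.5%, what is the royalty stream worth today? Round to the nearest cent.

$97260.27

Growing perpetuity: P = D₁ / (r − g) = $7,100.0000 / (0.125 − 0.052) = $97,260.27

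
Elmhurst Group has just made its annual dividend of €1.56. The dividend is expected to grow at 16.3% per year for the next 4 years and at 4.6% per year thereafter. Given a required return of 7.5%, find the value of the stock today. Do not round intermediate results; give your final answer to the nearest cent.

D_1 = 1.81428
D_2 = 2.11001
D_3 = 2.45394
D_4 = 2.85393
Terminal value at year 4: TV = D_4×(1+g_2)/(r−g_2) = 2.98521/0.029 = 102.93834
P_0 = D_1/(1+r)^1 + D_2/(1+r)^2 + D_3/(1+r)^3 + D_4/(1+r)^4 + TV/(1+r)^4
    = 1.68770 + 1.82586 + 1.97532 + 2.13702 + 77.08028 = 84.70619

€84.71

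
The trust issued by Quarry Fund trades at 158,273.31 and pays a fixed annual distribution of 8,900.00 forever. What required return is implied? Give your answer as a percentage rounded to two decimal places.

5.62%

P = C/r ⇒ r = C/P = 8,900.00/158,273.31 = 0.056232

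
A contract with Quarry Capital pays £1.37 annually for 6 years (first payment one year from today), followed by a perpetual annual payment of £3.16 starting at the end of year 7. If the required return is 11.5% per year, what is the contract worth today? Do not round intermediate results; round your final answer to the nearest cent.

PV of 6-year annuity: £1.37 × [1 − (1+0.115)^−6] / 0.115 = 5.71330
Perpetuity value at year 6: £3.16 / 0.115 = 27.47826
PV of perpetuity: 27.47826 / (1+0.115)^6 = 14.30013
Total PV = 5.71330 + 14.30013 = 20.01343

£20.01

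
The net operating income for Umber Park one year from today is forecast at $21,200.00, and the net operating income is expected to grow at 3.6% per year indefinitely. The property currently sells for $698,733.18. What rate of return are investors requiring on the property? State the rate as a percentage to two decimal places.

6.63%

P = D₁/(r − g) ⇒ r = D₁/P + g = $21,200.0000/$698,733.18 + 0.036 = 0.030341 + 0.036 = 0.066341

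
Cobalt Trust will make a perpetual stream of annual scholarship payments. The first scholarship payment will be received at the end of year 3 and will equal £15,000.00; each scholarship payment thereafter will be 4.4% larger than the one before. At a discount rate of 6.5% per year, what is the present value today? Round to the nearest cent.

£629756.63

Value at end of year 2: C₁ / (r − g) = £15,000.00 / (0.065 − 0.044) = £714,285.7143
Discount to today: PV = £714,285.7143 / (1 + 0.065)^2 = £714,285.7143 / 1.134225 = £629,756.63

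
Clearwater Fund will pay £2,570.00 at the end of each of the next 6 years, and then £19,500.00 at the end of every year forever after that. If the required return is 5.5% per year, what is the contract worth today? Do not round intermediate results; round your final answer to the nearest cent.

£269971.13

PV of 6-year annuity: £2,570.00 × [1 − (1+0.055)^−6] / 0.055 = 12838.51289
Perpetuity value at year 6: £19,500.00 / 0.055 = 354545.45455
PV of perpetuity: 354545.45455 / (1+0.055)^6 = 257132.61353
Total PV = 12838.51289 + 257132.61353 = 269971.12642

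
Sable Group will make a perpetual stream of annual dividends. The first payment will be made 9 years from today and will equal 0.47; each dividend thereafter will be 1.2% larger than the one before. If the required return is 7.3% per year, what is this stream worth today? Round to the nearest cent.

4.39

Value at end of year 8: C₁ / (r − g) = 0.47 / (0.073 − 0.012) = 7.7049
Discount to today: PV = 7.7049 / (1 + 0.073)^8 = 7.7049 / 1.757105 = 4.39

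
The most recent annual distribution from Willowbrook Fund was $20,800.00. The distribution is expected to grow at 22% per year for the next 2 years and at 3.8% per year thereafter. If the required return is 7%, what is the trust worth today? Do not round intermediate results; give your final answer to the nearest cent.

D_1 = 25376.00000
D_2 = 30958.72000
Terminal value at year 2: TV = D_2×(1+g_2)/(r−g_2) = 32135.15136/0.032 = 1004223.48000
P_0 = D_1/(1+r)^1 + D_2/(1+r)^2 + TV/(1+r)^2
    = 23715.88785 + 27040.54503 + 877127.67927 = 927884.11215

$927884.11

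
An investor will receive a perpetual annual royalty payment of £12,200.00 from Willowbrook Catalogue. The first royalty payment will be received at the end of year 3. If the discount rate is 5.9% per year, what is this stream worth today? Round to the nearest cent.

£184380.89

Value at end of year 2: C / r = £12,200.00 / 0.059 = £206,779.6610
Discount to today: PV = £206,779.6610 / (1 + 0.059)^2 = £206,779.6610 / 1.121481 = £184,380.89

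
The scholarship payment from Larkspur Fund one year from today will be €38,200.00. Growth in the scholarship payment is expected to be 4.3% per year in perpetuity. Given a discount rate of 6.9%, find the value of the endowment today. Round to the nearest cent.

€1469230.77

Growing perpetuity: P = D₁ / (r − g) = €38,200.0000 / (0.069 − 0.043) = €1,469,230.77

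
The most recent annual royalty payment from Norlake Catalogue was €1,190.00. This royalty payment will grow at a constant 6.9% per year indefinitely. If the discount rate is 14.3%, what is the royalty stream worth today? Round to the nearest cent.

€17190.68

D₁ = D₀ × (1 + g) = €1,190.00 × 1.069 = €1,272.1100
Growing perpetuity: P = D₁ / (r − g) = €1,272.1100 / (0.143 − 0.069) = €17,190.68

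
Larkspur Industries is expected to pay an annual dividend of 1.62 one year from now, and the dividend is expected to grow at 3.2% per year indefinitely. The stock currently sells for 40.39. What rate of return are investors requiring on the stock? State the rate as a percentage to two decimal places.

P = D₁/(r − g) ⇒ r = D₁/P + g = 1.6200/40.39 + 0.032 = 0.040109 + 0.032 = 0.072109

7.21%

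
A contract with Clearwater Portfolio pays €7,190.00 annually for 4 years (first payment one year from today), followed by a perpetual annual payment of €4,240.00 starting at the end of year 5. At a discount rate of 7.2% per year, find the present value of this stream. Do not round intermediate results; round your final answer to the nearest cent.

PV of 4-year annuity: €7,190.00 × [1 − (1+0.072)^−4] / 0.072 = 24244.49256
Perpetuity value at year 4: €4,240.00 / 0.072 = 58888.88889
PV of perpetuity: 58888.88889 / (1+0.072)^4 = 44591.71942
Total PV = 24244.49256 + 44591.71942 = 68836.21198

€68836.21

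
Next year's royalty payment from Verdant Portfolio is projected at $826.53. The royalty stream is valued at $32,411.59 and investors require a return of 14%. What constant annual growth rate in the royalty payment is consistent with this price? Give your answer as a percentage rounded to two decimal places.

P = D₁/(r−g) ⇒ g = r − D₁/P = 0.14 − $826.53/$32,411.59 = 0.114499

11.45%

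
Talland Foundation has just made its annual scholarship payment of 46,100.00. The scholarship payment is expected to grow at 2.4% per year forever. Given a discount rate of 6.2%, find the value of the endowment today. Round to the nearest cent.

1242273.68

D₁ = D₀ × (1 + g) = 46,100.00 × 1.024 = 47,206.4000
Growing perpetuity: P = D₁ / (r − g) = 47,206.4000 / (0.062 − 0.024) = 1,242,273.68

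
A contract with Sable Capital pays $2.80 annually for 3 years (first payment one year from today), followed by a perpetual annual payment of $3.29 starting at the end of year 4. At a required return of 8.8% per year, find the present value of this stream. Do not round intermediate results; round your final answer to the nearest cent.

$36.14

PV of 3-year annuity: $2.80 × [1 − (1+0.088)^−3] / 0.088 = 7.11296
Perpetuity value at year 3: $3.29 / 0.088 = 37.38636
PV of perpetuity: 37.38636 / (1+0.088)^3 = 29.02863
Total PV = 7.11296 + 29.02863 = 36.14159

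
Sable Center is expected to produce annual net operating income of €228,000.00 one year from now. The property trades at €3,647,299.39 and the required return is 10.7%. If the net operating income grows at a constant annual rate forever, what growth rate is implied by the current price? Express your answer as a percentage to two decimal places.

P = D₁/(r−g) ⇒ g = r − D₁/P = 0.107 − €228,000.00/€3,647,299.39 = 0.044488

4.45%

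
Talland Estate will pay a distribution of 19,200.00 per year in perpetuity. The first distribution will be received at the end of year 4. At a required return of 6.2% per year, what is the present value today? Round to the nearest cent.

Value at end of year 3: C / r = 19,200.00 / 0.062 = 309,677.4194
Discount to today: PV = 309,677.4194 / (1 + 0.062)^3 = 309,677.4194 / 1.197770 = 258,544.91

258544.91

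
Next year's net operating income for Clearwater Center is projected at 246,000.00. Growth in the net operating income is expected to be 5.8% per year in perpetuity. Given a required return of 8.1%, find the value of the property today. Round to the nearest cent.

Growing perpetuity: P = D₁ / (r − g) = 246,000.0000 / (0.081 − 0.058) = 10,695,652.17

10695652.17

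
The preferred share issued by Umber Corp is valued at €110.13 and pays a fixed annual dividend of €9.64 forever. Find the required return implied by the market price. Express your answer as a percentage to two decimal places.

P = C/r ⇒ r = C/P = €9.64/€110.13 = 0.087533

8.75%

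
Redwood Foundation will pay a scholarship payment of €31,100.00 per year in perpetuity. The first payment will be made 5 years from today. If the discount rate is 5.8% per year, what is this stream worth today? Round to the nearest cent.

€427946.74

Value at end of year 4: C / r = €31,100.00 / 0.058 = €536,206.8966
Discount to today: PV = €536,206.8966 / (1 + 0.058)^4 = €536,206.8966 / 1.252976 = €427,946.74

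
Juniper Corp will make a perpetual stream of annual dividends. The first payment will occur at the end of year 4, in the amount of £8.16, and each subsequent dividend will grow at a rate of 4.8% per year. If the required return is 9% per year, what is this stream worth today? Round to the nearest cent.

Value at end of year 3: C₁ / (r − g) = £8.16 / (0.09 − 0.048) = £194.2857
Discount to today: PV = £194.2857 / (1 + 0.09)^3 = £194.2857 / 1.295029 = £150.02

£150.02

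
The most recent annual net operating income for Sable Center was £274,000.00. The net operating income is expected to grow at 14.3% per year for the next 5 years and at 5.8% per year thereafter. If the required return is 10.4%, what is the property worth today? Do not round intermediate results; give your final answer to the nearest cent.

D_1 = 313182.00000
D_2 = 357967.02600
D_3 = 409156.31072
D_4 = 467665.66315
D_5 = 534541.85298
Terminal value at year 5: TV = D_5×(1+g_2)/(r−g_2) = 565545.28045/0.046 = 12294462.61857
P_0 = D_1/(1+r)^1 + D_2/(1+r)^2 + D_3/(1+r)^3 + D_4/(1+r)^4 + D_5/(1+r)^5 + TV/(1+r)^5
    = 283679.34783 + 293700.62914 + 304075.92310 + 314817.73560 + 325939.01430 + 7496597.32897 = 9018809.97894

£9018809.98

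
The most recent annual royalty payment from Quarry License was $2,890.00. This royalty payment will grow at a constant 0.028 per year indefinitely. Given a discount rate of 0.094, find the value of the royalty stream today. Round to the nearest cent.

$45013.94

D₁ = D₀ × (1 + g) = $2,890.00 × 1.028 = $2,970.9200
Growing perpetuity: P = D₁ / (r − g) = $2,970.9200 / (0.094 − 0.028) = $45,013.94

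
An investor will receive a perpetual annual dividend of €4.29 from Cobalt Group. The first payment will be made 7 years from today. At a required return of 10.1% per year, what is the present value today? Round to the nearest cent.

Value at end of year 6: C / r = €4.29 / 0.101 = €42.4752
Discount to today: PV = €42.4752 / (1 + 0.101)^6 = €42.4752 / 1.781246 = €23.85

€23.85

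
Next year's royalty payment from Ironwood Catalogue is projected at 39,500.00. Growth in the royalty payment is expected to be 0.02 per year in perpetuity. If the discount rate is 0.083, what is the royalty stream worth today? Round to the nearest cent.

Growing perpetuity: P = D₁ / (r − g) = 39,500.0000 / (0.083 − 0.02) = 626,984.13

626984.13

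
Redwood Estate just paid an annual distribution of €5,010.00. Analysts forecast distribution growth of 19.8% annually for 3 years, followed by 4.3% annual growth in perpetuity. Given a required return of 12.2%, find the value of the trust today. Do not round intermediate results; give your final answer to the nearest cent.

D_1 = 6001.98000
D_2 = 7190.37204
D_3 = 8614.06570
Terminal value at year 3: TV = D_3×(1+g_2)/(r−g_2) = 8984.47053/0.079 = 113727.47505
P_0 = D_1/(1+r)^1 + D_2/(1+r)^2 + D_3/(1+r)^3 + TV/(1+r)^3
    = 5349.35829 + 5711.70341 + 6098.59241 + 80516.85935 = 97676.51347

€97676.51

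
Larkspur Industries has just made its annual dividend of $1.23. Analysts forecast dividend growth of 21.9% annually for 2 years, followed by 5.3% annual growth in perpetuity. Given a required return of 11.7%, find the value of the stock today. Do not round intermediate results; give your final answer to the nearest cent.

$26.91

D_1 = 1.49937
D_2 = 1.82773
Terminal value at year 2: TV = D_2×(1+g_2)/(r−g_2) = 1.92460/0.064 = 30.07190
P_0 = D_1/(1+r)^1 + D_2/(1+r)^2 + TV/(1+r)^2
    = 1.34232 + 1.46489 + 24.10208 = 26.90930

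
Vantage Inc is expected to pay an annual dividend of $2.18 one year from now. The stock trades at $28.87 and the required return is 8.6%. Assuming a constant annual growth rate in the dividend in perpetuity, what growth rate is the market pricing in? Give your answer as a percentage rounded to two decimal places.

1.05%

P = D₁/(r−g) ⇒ g = r − D₁/P = 0.086 − $2.18/$28.87 = 0.010489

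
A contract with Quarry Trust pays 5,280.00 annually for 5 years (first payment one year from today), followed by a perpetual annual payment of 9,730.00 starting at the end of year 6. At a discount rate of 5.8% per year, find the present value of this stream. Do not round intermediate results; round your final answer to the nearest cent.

148911.17

PV of 5-year annuity: 5,280.00 × [1 − (1+0.058)^−5] / 0.058 = 22362.81568
Perpetuity value at year 5: 9,730.00 / 0.058 = 167758.62069
PV of perpetuity: 167758.62069 / (1+0.058)^5 = 126548.35618
Total PV = 22362.81568 + 126548.35618 = 148911.17187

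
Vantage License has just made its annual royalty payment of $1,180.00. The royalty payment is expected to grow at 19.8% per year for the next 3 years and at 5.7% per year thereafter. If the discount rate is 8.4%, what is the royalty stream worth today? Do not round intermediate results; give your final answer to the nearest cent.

D_1 = 1413.64000
D_2 = 1693.54072
D_3 = 2028.86178
Terminal value at year 3: TV = D_3×(1+g_2)/(r−g_2) = 2144.50690/0.027 = 79426.18164
P_0 = D_1/(1+r)^1 + D_2/(1+r)^2 + D_3/(1+r)^3 + TV/(1+r)^3
    = 1304.09594 + 1441.24256 + 1592.81235 + 62355.65392 = 66693.80478

$66693.80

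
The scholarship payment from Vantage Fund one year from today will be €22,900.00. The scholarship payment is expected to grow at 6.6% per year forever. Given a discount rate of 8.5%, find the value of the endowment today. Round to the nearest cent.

Growing perpetuity: P = D₁ / (r − g) = €22,900.0000 / (0.085 − 0.066) = €1,205,263.16

€1205263.16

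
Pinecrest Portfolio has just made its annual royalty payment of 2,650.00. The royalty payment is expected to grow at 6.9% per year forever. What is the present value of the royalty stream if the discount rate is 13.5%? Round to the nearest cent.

D₁ = D₀ × (1 + g) = 2,650.00 × 1.069 = 2,832.8500
Growing perpetuity: P = D₁ / (r − g) = 2,832.8500 / (0.135 − 0.069) = 42,921.97

42921.97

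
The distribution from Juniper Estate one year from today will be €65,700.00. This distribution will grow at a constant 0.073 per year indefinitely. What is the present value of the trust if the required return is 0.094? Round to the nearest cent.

€3128571.43

Growing perpetuity: P = D₁ / (r − g) = €65,700.0000 / (0.094 − 0.073) = €3,128,571.43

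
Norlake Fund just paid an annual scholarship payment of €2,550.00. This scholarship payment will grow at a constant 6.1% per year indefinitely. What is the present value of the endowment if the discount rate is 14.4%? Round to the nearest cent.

D₁ = D₀ × (1 + g) = €2,550.00 × 1.061 = €2,705.5500
Growing perpetuity: P = D₁ / (r − g) = €2,705.5500 / (0.144 − 0.061) = €32,596.99

€32596.99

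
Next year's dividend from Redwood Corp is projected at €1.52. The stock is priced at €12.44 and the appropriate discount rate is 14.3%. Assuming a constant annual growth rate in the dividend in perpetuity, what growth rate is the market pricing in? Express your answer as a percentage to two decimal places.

2.08%

P = D₁/(r−g) ⇒ g = r − D₁/P = 0.143 − €1.52/€12.44 = 0.020814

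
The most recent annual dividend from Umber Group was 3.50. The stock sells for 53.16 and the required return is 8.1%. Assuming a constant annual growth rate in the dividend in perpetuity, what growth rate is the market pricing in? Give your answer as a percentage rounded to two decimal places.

1.42%

P = D₀(1+g)/(r−g) ⇒ P(r−g) = D₀(1+g) ⇒ g(P+D₀) = P·r − D₀
g = (P·r − D₀)/(P + D₀) = (53.16×0.081 − 3.50) / (53.16 + 3.50) = 0.014224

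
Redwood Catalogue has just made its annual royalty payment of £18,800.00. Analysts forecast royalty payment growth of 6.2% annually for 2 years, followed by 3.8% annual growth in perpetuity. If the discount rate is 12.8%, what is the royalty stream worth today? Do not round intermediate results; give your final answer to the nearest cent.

£226560.00

D_1 = 19965.60000
D_2 = 21203.46720
Terminal value at year 2: TV = D_2×(1+g_2)/(r−g_2) = 22009.19895/0.09 = 244546.65504
P_0 = D_1/(1+r)^1 + D_2/(1+r)^2 + TV/(1+r)^2
    = 17700.00000 + 16664.36170 + 192195.63830 = 226560.00000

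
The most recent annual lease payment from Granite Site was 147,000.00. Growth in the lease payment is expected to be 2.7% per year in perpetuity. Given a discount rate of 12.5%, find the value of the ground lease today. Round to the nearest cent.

1540500.00

D₁ = D₀ × (1 + g) = 147,000.00 × 1.027 = 150,969.0000
Growing perpetuity: P = D₁ / (r − g) = 150,969.0000 / (0.125 − 0.027) = 1,540,500.00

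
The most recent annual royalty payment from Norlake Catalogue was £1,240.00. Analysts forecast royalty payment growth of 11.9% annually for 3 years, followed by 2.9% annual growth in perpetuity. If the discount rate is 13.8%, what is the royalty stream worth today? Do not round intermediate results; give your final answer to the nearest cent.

D_1 = 1387.56000
D_2 = 1552.67964
D_3 = 1737.44852
Terminal value at year 3: TV = D_3×(1+g_2)/(r−g_2) = 1787.83452/0.109 = 16402.15160
P_0 = D_1/(1+r)^1 + D_2/(1+r)^2 + D_3/(1+r)^3 + TV/(1+r)^3
    = 1219.29701 + 1198.93968 + 1178.92223 + 11129.45853 = 14726.61745

£14726.62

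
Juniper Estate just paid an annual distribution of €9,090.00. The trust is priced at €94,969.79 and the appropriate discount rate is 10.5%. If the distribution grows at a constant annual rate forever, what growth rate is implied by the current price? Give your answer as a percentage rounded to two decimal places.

0.85%

P = D₀(1+g)/(r−g) ⇒ P(r−g) = D₀(1+g) ⇒ g(P+D₀) = P·r − D₀
g = (P·r − D₀)/(P + D₀) = (€94,969.79×0.105 − €9,090.00) / (€94,969.79 + €9,090.00) = 0.008474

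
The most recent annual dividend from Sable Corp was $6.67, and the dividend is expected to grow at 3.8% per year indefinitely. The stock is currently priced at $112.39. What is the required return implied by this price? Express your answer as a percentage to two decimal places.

D₁ = $6.67 × 1.038 = $6.9235
P = D₁/(r − g) ⇒ r = D₁/P + g = $6.9235/$112.39 + 0.038 = 0.061602 + 0.038 = 0.099602

9.96%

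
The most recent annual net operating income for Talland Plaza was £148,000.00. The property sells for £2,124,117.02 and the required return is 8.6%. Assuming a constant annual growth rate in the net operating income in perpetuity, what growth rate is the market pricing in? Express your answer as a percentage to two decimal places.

1.53%

P = D₀(1+g)/(r−g) ⇒ P(r−g) = D₀(1+g) ⇒ g(P+D₀) = P·r − D₀
g = (P·r − D₀)/(P + D₀) = (£2,124,117.02×0.086 − £148,000.00) / (£2,124,117.02 + £148,000.00) = 0.015261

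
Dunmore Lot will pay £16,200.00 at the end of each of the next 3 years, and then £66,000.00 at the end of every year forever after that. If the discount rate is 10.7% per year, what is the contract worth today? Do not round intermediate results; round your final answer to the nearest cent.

PV of 3-year annuity: £16,200.00 × [1 − (1+0.107)^−3] / 0.107 = 39795.65559
Perpetuity value at year 3: £66,000.00 / 0.107 = 616822.42991
PV of perpetuity: 616822.42991 / (1+0.107)^3 = 454691.98123
Total PV = 39795.65559 + 454691.98123 = 494487.63681

£494487.64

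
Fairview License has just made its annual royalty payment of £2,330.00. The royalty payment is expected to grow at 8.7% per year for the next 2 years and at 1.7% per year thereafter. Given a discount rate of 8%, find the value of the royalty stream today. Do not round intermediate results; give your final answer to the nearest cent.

£42807.41

D_1 = 2532.71000
D_2 = 2753.05577
Terminal value at year 2: TV = D_2×(1+g_2)/(r−g_2) = 2799.85772/0.063 = 44442.18600
P_0 = D_1/(1+r)^1 + D_2/(1+r)^2 + TV/(1+r)^2
    = 2345.10185 + 2360.30159 + 38102.01132 = 42807.41476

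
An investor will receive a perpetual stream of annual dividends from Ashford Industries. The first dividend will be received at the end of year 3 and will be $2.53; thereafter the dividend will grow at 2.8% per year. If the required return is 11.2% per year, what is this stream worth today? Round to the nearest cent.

Value at end of year 2: C₁ / (r − g) = $2.53 / (0.112 − 0.028) = $30.1190
Discount to today: PV = $30.1190 / (1 + 0.112)^2 = $30.1190 / 1.236544 = $24.36

$24.36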